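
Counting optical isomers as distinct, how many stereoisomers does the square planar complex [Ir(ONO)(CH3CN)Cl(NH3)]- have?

3

A square has two trans pairs of vertices; adjacent vertices are cis.
Systematic placement gives 3 geometric isomers: (CH3CN/NH3 trans, Cl/ONO trans); (CH3CN/ONO trans, Cl/NH3 trans); (CH3CN/Cl trans, NH3/ONO trans).
Each arrangement has an internal mirror plane or centre of symmetry, so none is chiral.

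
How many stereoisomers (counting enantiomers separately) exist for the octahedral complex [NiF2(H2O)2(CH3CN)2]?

In an octahedral complex each vertex has one trans partner and four cis neighbours.
There are 5 geometric isomers: F trans, H2O trans, CH3CN trans; F cis, H2O cis, CH3CN trans; F cis, H2O trans, CH3CN cis; F cis, H2O cis, CH3CN cis (chiral); F trans, H2O cis, CH3CN cis.
One of these lacks any improper symmetry element and so occurs as an enantiomeric pair, giving 5 + 1 = 6 stereoisomers in total.

6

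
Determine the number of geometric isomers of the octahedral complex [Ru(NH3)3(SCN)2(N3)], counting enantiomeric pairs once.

An octahedron has six vertices in three trans pairs; every non-trans pair is cis.
Working through the distinct placements yields 3 geometric isomers: NH3 mer, SCN trans; NH3 fac, SCN cis; NH3 mer, SCN cis.

3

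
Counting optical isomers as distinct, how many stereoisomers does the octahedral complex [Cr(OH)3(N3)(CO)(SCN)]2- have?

The six octahedral sites form three mutually perpendicular trans pairs.
There are 4 geometric isomers: OH mer (3 arrangements); OH fac (chiral).
One of these lacks any improper symmetry element and so occurs as an enantiomeric pair, giving 4 + 1 = 5 stereoisomers in total.

5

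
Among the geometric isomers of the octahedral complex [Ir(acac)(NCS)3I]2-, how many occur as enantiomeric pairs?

0

Each acac is bidentate and must span two cis positions.
There are 2 geometric isomers: NCS fac; NCS mer.
Each arrangement has an internal mirror plane or centre of symmetry, so none is chiral.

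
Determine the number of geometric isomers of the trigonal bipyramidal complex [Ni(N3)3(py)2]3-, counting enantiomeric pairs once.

A trigonal bipyramid has two axial and three equatorial sites, which are chemically inequivalent.
There are 3 geometric isomers: py both equatorial; py one axial, one equatorial; py both axial.

3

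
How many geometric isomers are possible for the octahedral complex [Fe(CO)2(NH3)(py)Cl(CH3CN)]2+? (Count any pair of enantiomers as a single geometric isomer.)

9

The six octahedral sites form three mutually perpendicular trans pairs.
Systematic enumeration (placing each ligand type in turn and discarding arrangements equivalent by rotation or reflection) gives 9 geometric isomers.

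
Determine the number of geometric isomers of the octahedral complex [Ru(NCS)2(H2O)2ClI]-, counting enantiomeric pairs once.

6

There are 6 geometric isomers: NCS trans, H2O cis; NCS cis, H2O cis (3 arrangements, 2 chiral); NCS trans, H2O trans; NCS cis, H2O trans.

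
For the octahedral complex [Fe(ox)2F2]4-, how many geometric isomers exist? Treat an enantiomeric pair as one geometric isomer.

2

The six octahedral sites form three mutually perpendicular trans pairs.
Each ox is bidentate and must span two cis positions.
Working through the distinct placements yields 2 geometric isomers: F trans; F cis (chiral).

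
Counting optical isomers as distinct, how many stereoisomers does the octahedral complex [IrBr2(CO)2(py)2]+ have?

6

In an octahedral complex each vertex has one trans partner and four cis neighbours.
There are 5 geometric isomers: Br trans, CO trans, py trans; Br trans, CO cis, py cis; Br cis, CO cis, py trans; Br cis, CO cis, py cis (chiral); Br cis, CO trans, py cis.
One of these lacks any improper symmetry element and so occurs as an enantiomeric pair, giving 5 + 1 = 6 stereoisomers in total.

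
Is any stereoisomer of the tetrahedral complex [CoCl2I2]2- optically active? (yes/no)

no

In a tetrahedral complex all four positions are equivalent and every pair of ligands is adjacent — there is no cis/trans distinction.
Only one geometric arrangement is possible.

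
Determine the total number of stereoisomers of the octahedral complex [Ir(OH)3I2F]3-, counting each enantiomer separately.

3

An octahedron has six vertices in three trans pairs; every non-trans pair is cis.
Systematic placement gives 3 geometric isomers: OH mer, I cis; OH mer, I trans; OH fac, I cis.
Each arrangement has an internal mirror plane or centre of symmetry, so none is chiral.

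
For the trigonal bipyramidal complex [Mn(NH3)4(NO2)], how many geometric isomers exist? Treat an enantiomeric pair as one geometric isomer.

2

In a trigonal bipyramid the two axial positions differ from the three equatorial ones.
Working through the distinct placements yields 2 geometric isomers: NO2 equatorial; NO2 axial.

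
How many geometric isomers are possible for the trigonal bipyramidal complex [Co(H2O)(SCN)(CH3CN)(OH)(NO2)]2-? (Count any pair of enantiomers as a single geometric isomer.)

10

In a trigonal bipyramid the two axial positions differ from the three equatorial ones.
Placing the ligands in turn and identifying arrangements related by rotation or reflection leaves 10 distinct geometric isomers.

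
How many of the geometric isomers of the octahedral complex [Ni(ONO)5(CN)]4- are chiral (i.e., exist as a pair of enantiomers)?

0

The six octahedral sites form three mutually perpendicular trans pairs.
Only one geometric arrangement is possible.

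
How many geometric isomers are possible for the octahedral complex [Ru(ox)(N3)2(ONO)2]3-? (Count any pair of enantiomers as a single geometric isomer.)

The six octahedral sites form three mutually perpendicular trans pairs.
Each ox is bidentate and must span two cis positions.
There are 3 geometric isomers: N3 trans, ONO cis; N3 cis, ONO cis (chiral); N3 cis, ONO trans.

3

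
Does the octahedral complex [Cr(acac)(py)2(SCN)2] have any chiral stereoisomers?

In an octahedral complex each vertex has one trans partner and four cis neighbours.
Each acac is bidentate and must span two cis positions.
The distinct arrangements are (3 in all): py cis, SCN trans; py trans, SCN cis; py cis, SCN cis (chiral).
One of these lacks any improper symmetry element and so occurs as an enantiomeric pair, giving 3 + 1 = 4 stereoisomers in total.

yes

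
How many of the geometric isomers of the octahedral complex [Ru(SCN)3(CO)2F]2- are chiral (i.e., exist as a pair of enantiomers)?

There are 3 geometric isomers: SCN mer, CO trans; SCN mer, CO cis; SCN fac, CO cis.
Each arrangement has an internal mirror plane or centre of symmetry, so none is chiral.

0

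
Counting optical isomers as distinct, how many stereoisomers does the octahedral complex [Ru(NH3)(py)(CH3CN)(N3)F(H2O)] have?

The six octahedral sites form three mutually perpendicular trans pairs.
Placing the ligands in turn and identifying arrangements related by rotation or reflection leaves 15 distinct geometric isomers.
Of these, 15 lack any improper symmetry element and so occur as enantiomeric pairs, giving 15 + 15 = 30 stereoisomers in total.

30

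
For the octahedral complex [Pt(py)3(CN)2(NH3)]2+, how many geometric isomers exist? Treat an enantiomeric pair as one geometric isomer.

The six octahedral sites form three mutually perpendicular trans pairs.
Working through the distinct placements yields 3 geometric isomers: py mer, CN trans; py mer, CN cis; py fac, CN cis.

3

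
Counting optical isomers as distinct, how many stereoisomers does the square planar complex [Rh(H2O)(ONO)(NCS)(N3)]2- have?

3

A square has two trans pairs of vertices; adjacent vertices are cis.
The distinct arrangements are (3 in all): (H2O/NCS trans, N3/ONO trans); (H2O/ONO trans, N3/NCS trans); (H2O/N3 trans, NCS/ONO trans).
Each arrangement has an internal mirror plane or centre of symmetry, so none is chiral.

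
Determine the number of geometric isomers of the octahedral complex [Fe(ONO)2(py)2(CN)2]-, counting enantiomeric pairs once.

Working through the distinct placements yields 5 geometric isomers: ONO trans, py trans, CN trans; ONO cis, py cis, CN trans; ONO cis, py trans, CN cis; ONO cis, py cis, CN cis (chiral); ONO trans, py cis, CN cis.

5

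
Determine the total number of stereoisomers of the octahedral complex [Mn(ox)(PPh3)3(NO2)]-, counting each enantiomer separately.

2

An octahedron has six vertices in three trans pairs; every non-trans pair is cis.
Each ox is bidentate and must span two cis positions.
Systematic placement gives 2 geometric isomers: PPh3 fac; PPh3 mer.
Each arrangement has an internal mirror plane or centre of symmetry, so none is chiral.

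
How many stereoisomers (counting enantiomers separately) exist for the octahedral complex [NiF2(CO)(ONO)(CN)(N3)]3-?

15

In an octahedral complex each vertex has one trans partner and four cis neighbours.
Exhaustive case analysis gives 9 geometric isomers.
Of these, 6 lack any improper symmetry element and so occur as enantiomeric pairs, giving 9 + 6 = 15 stereoisomers in total.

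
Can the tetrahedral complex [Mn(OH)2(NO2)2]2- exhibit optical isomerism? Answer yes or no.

no

All four vertices of a tetrahedron are equivalent and mutually adjacent, so cis/trans isomerism cannot arise.
Only one geometric arrangement is possible.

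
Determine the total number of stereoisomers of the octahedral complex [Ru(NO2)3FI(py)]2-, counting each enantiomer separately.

The distinct arrangements are (4 in all): NO2 mer (3 arrangements); NO2 fac (chiral).
One of these lacks any improper symmetry element and so occurs as an enantiomeric pair, giving 4 + 1 = 5 stereoisomers in total.

5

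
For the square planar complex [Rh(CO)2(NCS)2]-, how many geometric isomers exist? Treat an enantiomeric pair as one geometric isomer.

In a square planar complex each vertex has one trans partner and two cis neighbours.
The distinct arrangements are (2 in all): CO cis; CO trans.

2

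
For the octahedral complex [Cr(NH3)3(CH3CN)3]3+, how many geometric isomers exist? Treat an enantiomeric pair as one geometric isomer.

2

An octahedron has six vertices in three trans pairs; every non-trans pair is cis.
The distinct arrangements are (2 in all): NH3 mer; NH3 fac.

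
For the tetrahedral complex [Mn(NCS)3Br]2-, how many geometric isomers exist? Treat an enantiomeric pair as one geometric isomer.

In a tetrahedral complex all four positions are equivalent and every pair of ligands is adjacent — there is no cis/trans distinction.
Only one geometric arrangement is possible.

1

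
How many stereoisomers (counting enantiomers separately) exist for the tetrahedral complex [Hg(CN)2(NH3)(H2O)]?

All four vertices of a tetrahedron are equivalent and mutually adjacent, so cis/trans isomerism cannot arise.
Only one geometric arrangement is possible.

1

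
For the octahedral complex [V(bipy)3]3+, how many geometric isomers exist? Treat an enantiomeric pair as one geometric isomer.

In an octahedral complex each vertex has one trans partner and four cis neighbours.
Each bipy is bidentate and must span two cis positions.
Only one geometric arrangement is possible; it has no improper symmetry element, so it exists as a pair of enantiomers (2 stereoisomers).

1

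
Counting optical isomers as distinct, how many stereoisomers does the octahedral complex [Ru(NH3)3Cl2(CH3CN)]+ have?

An octahedron has six vertices in three trans pairs; every non-trans pair is cis.
The distinct arrangements are (3 in all): NH3 mer, Cl cis; NH3 mer, Cl trans; NH3 fac, Cl cis.
Each arrangement has an internal mirror plane or centre of symmetry, so none is chiral.

3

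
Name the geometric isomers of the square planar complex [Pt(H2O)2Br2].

cis and trans

Working through the distinct placements yields 2 geometric isomers: H2O cis; H2O trans.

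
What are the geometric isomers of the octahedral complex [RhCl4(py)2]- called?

cis and trans

In an octahedral complex each vertex has one trans partner and four cis neighbours.
There are 2 geometric isomers: py trans; py cis.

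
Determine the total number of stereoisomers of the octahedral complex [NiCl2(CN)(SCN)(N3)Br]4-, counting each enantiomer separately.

15

An octahedron has six vertices in three trans pairs; every non-trans pair is cis.
Placing the ligands in turn and identifying arrangements related by rotation or reflection leaves 9 distinct geometric isomers.
Of these, 6 lack any improper symmetry element and so occur as enantiomeric pairs, giving 9 + 6 = 15 stereoisomers in total.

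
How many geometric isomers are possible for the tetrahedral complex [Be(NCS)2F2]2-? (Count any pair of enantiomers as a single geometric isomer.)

1

In a tetrahedral complex all four positions are equivalent and every pair of ligands is adjacent — there is no cis/trans distinction.
Only one geometric arrangement is possible.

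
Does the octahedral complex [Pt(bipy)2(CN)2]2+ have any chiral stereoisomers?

yes

An octahedron has six vertices in three trans pairs; every non-trans pair is cis.
Each bipy is bidentate and must span two cis positions.
The distinct arrangements are (2 in all): CN trans; CN cis (chiral).
One of these lacks any improper symmetry element and so occurs as an enantiomeric pair, giving 2 + 1 = 3 stereoisomers in total.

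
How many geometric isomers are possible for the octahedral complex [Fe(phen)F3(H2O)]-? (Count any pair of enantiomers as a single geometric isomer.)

2

The six octahedral sites form three mutually perpendicular trans pairs.
Each phen is bidentate and must span two cis positions.
Working through the distinct placements yields 2 geometric isomers: F mer; F fac.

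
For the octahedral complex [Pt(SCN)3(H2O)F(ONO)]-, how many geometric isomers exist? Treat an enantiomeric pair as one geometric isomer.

An octahedron has six vertices in three trans pairs; every non-trans pair is cis.
Systematic placement gives 4 geometric isomers: SCN mer (3 arrangements); SCN fac (chiral).

4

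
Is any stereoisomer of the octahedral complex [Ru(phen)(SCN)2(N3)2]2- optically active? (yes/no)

The six octahedral sites form three mutually perpendicular trans pairs.
Each phen is bidentate and must span two cis positions.
There are 3 geometric isomers: SCN cis, N3 trans; SCN cis, N3 cis (chiral); SCN trans, N3 cis.
One of these lacks any improper symmetry element and so occurs as an enantiomeric pair, giving 3 + 1 = 4 stereoisomers in total.

yes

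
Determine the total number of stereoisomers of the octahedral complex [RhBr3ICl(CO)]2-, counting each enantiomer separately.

The distinct arrangements are (4 in all): Br mer (3 arrangements); Br fac (chiral).
One of these lacks any improper symmetry element and so occurs as an enantiomeric pair, giving 4 + 1 = 5 stereoisomers in total.

5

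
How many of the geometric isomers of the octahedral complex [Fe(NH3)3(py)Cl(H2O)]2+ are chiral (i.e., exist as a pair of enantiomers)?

Working through the distinct placements yields 4 geometric isomers: NH3 mer (3 arrangements); NH3 fac (chiral).
One of these lacks any improper symmetry element and so occurs as an enantiomeric pair, giving 4 + 1 = 5 stereoisomers in total.

1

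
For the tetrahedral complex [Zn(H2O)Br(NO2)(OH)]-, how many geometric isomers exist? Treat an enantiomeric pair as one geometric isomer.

In a tetrahedral complex all four positions are equivalent and every pair of ligands is adjacent — there is no cis/trans distinction.
Only one geometric arrangement is possible; it has no improper symmetry element, so it exists as a pair of enantiomers (2 stereoisomers).

1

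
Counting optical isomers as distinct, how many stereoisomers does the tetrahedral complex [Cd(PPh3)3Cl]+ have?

1

In a tetrahedral complex all four positions are equivalent and every pair of ligands is adjacent — there is no cis/trans distinction.
Only one geometric arrangement is possible.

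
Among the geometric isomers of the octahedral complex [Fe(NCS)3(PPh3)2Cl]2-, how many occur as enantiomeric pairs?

0

The six octahedral sites form three mutually perpendicular trans pairs.
There are 3 geometric isomers: NCS mer, PPh3 trans; NCS fac, PPh3 cis; NCS mer, PPh3 cis.
Each arrangement has an internal mirror plane or centre of symmetry, so none is chiral.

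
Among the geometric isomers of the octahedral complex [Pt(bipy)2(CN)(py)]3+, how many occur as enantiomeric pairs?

1

An octahedron has six vertices in three trans pairs; every non-trans pair is cis.
Each bipy is bidentate and must span two cis positions.
There are 2 geometric isomers: CN and py mutually cis (chiral); CN and py mutually trans.
One of these lacks any improper symmetry element and so occurs as an enantiomeric pair, giving 2 + 1 = 3 stereoisomers in total.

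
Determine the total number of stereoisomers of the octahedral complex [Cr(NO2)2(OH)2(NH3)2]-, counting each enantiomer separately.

The six octahedral sites form three mutually perpendicular trans pairs.
There are 5 geometric isomers: NO2 trans, OH trans, NH3 trans; NO2 cis, OH cis, NH3 trans; NO2 cis, OH trans, NH3 cis; NO2 cis, OH cis, NH3 cis (chiral); NO2 trans, OH cis, NH3 cis.
One of these lacks any improper symmetry element and so occurs as an enantiomeric pair, giving 5 + 1 = 6 stereoisomers in total.

6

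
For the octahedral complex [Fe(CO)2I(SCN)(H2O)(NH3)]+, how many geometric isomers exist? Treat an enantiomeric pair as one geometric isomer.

9

Placing the ligands in turn and identifying arrangements related by rotation or reflection leaves 9 distinct geometric isomers.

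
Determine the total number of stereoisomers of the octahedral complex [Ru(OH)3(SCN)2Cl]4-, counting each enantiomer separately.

3

The six octahedral sites form three mutually perpendicular trans pairs.
The distinct arrangements are (3 in all): OH mer, SCN trans; OH fac, SCN cis; OH mer, SCN cis.
Each arrangement has an internal mirror plane or centre of symmetry, so none is chiral.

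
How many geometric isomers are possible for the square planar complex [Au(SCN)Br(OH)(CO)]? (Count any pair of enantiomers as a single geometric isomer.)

3

A square has two trans pairs of vertices; adjacent vertices are cis.
Systematic placement gives 3 geometric isomers: (Br/OH trans, CO/SCN trans); (Br/SCN trans, CO/OH trans); (Br/CO trans, OH/SCN trans).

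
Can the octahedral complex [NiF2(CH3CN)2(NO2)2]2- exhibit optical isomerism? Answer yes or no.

An octahedron has six vertices in three trans pairs; every non-trans pair is cis.
The distinct arrangements are (5 in all): F trans, CH3CN trans, NO2 trans; F cis, CH3CN trans, NO2 cis; F cis, CH3CN cis, NO2 trans; F cis, CH3CN cis, NO2 cis (chiral); F trans, CH3CN cis, NO2 cis.
One of these lacks any improper symmetry element and so occurs as an enantiomeric pair, giving 5 + 1 = 6 stereoisomers in total.

yes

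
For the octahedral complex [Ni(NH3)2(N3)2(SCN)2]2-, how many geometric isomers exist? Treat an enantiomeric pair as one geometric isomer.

5

The distinct arrangements are (5 in all): NH3 trans, N3 trans, SCN trans; NH3 cis, N3 trans, SCN cis; NH3 cis, N3 cis, SCN trans; NH3 cis, N3 cis, SCN cis (chiral); NH3 trans, N3 cis, SCN cis.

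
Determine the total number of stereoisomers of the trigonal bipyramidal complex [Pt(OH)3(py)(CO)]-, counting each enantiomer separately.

A trigonal bipyramid has two axial and three equatorial sites, which are chemically inequivalent.
There are 4 geometric isomers: py equatorial, CO axial; py axial, CO axial; py equatorial, CO equatorial; py axial, CO equatorial.
Each arrangement has an internal mirror plane or centre of symmetry, so none is chiral.

4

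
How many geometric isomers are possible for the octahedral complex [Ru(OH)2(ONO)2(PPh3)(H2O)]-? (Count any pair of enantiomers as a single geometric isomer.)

6

Working through the distinct placements yields 6 geometric isomers: OH cis, ONO cis (3 arrangements, 2 chiral); OH cis, ONO trans; OH trans, ONO cis; OH trans, ONO trans.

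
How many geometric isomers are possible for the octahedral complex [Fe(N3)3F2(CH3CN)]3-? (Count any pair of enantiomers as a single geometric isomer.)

The six octahedral sites form three mutually perpendicular trans pairs.
Working through the distinct placements yields 3 geometric isomers: N3 mer, F cis; N3 mer, F trans; N3 fac, F cis.

3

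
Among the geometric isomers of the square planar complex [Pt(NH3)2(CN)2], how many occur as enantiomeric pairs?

0

A square has two trans pairs of vertices; adjacent vertices are cis.
The distinct arrangements are (2 in all): NH3 cis; NH3 trans.
Each arrangement has an internal mirror plane or centre of symmetry, so none is chiral.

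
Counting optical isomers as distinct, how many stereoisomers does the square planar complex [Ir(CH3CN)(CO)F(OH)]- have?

3

A square has two trans pairs of vertices; adjacent vertices are cis.
The distinct arrangements are (3 in all): (CH3CN/F trans, CO/OH trans); (CH3CN/OH trans, CO/F trans); (CH3CN/CO trans, F/OH trans).
Each arrangement has an internal mirror plane or centre of symmetry, so none is chiral.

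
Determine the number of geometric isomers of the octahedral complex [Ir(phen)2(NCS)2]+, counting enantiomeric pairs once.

2

In an octahedral complex each vertex has one trans partner and four cis neighbours.
Each phen is bidentate and must span two cis positions.
There are 2 geometric isomers: NCS trans; NCS cis (chiral).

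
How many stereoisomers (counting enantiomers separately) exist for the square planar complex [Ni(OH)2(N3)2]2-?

Systematic placement gives 2 geometric isomers: OH cis; OH trans.
Each arrangement has an internal mirror plane or centre of symmetry, so none is chiral.

2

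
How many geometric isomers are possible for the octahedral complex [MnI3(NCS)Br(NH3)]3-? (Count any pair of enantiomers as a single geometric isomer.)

4

In an octahedral complex each vertex has one trans partner and four cis neighbours.
There are 4 geometric isomers: I mer (3 arrangements); I fac (chiral).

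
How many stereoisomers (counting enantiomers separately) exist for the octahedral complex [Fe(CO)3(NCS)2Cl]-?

3

The six octahedral sites form three mutually perpendicular trans pairs.
Working through the distinct placements yields 3 geometric isomers: CO mer, NCS trans; CO mer, NCS cis; CO fac, NCS cis.
Each arrangement has an internal mirror plane or centre of symmetry, so none is chiral.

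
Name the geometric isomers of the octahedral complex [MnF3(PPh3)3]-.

The distinct arrangements are (2 in all): F mer; F fac.

fac and mer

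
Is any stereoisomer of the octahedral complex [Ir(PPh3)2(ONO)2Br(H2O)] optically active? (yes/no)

yes

The six octahedral sites form three mutually perpendicular trans pairs.
Working through the distinct placements yields 6 geometric isomers: PPh3 trans, ONO trans; PPh3 cis, ONO cis (3 arrangements, 2 chiral); PPh3 trans, ONO cis; PPh3 cis, ONO trans.
Of these, 2 lack any improper symmetry element and so occur as enantiomeric pairs, giving 6 + 2 = 8 stereoisomers in total.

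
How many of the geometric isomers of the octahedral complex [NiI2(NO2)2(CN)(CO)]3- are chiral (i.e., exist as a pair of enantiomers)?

2

An octahedron has six vertices in three trans pairs; every non-trans pair is cis.
The distinct arrangements are (6 in all): I trans, NO2 trans; I cis, NO2 cis (3 arrangements, 2 chiral); I cis, NO2 trans; I trans, NO2 cis.
Of these, 2 lack any improper symmetry element and so occur as enantiomeric pairs, giving 6 + 2 = 8 stereoisomers in total.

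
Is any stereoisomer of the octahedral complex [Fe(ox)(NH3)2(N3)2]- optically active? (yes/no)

In an octahedral complex each vertex has one trans partner and four cis neighbours.
Each ox is bidentate and must span two cis positions.
The distinct arrangements are (3 in all): NH3 cis, N3 trans; NH3 cis, N3 cis (chiral); NH3 trans, N3 cis.
One of these lacks any improper symmetry element and so occurs as an enantiomeric pair, giving 3 + 1 = 4 stereoisomers in total.

yes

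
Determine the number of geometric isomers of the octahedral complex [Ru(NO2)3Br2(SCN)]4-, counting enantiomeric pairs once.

3

The six octahedral sites form three mutually perpendicular trans pairs.
Systematic placement gives 3 geometric isomers: NO2 mer, Br trans; NO2 fac, Br cis; NO2 mer, Br cis.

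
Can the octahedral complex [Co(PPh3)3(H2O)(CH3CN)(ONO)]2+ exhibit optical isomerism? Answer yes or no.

yes

In an octahedral complex each vertex has one trans partner and four cis neighbours.
Systematic placement gives 4 geometric isomers: PPh3 mer (3 arrangements); PPh3 fac (chiral).
One of these lacks any improper symmetry element and so occurs as an enantiomeric pair, giving 4 + 1 = 5 stereoisomers in total.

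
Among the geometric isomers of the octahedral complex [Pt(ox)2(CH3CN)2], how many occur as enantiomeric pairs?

1

Each ox is bidentate and must span two cis positions.
Systematic placement gives 2 geometric isomers: CH3CN trans; CH3CN cis (chiral).
One of these lacks any improper symmetry element and so occurs as an enantiomeric pair, giving 2 + 1 = 3 stereoisomers in total.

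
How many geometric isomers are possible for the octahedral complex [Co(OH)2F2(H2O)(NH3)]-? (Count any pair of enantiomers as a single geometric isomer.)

Systematic placement gives 6 geometric isomers: OH trans, F trans; OH cis, F trans; OH trans, F cis; OH cis, F cis (3 arrangements, 2 chiral).

6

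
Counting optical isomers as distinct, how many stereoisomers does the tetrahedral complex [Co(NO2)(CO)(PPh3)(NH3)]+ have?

2

All four vertices of a tetrahedron are equivalent and mutually adjacent, so cis/trans isomerism cannot arise.
Only one geometric arrangement is possible; it has no improper symmetry element, so it exists as a pair of enantiomers (2 stereoisomers).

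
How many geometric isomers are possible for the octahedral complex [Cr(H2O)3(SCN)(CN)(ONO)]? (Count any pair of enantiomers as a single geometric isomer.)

4

An octahedron has six vertices in three trans pairs; every non-trans pair is cis.
The distinct arrangements are (4 in all): H2O mer (3 arrangements); H2O fac (chiral).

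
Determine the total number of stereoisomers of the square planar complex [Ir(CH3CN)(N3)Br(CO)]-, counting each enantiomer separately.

3

There are 3 geometric isomers: (Br/CO trans, CH3CN/N3 trans); (Br/N3 trans, CH3CN/CO trans); (Br/CH3CN trans, CO/N3 trans).
Each arrangement has an internal mirror plane or centre of symmetry, so none is chiral.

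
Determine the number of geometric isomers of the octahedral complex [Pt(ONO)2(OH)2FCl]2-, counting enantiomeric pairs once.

6

In an octahedral complex each vertex has one trans partner and four cis neighbours.
Systematic placement gives 6 geometric isomers: ONO trans, OH trans; ONO cis, OH cis (3 arrangements, 2 chiral); ONO trans, OH cis; ONO cis, OH trans.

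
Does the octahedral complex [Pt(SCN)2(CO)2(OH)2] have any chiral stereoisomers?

yes

An octahedron has six vertices in three trans pairs; every non-trans pair is cis.
Working through the distinct placements yields 5 geometric isomers: SCN trans, CO trans, OH trans; SCN cis, CO trans, OH cis; SCN trans, CO cis, OH cis; SCN cis, CO cis, OH cis (chiral); SCN cis, CO cis, OH trans.
One of these lacks any improper symmetry element and so occurs as an enantiomeric pair, giving 5 + 1 = 6 stereoisomers in total.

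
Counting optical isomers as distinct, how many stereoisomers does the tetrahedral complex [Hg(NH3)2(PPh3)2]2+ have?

1

In a tetrahedral complex all four positions are equivalent and every pair of ligands is adjacent — there is no cis/trans distinction.
Only one geometric arrangement is possible.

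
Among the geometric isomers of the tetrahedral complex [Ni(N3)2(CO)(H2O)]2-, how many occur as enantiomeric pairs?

0

In a tetrahedral complex all four positions are equivalent and every pair of ligands is adjacent — there is no cis/trans distinction.
Only one geometric arrangement is possible.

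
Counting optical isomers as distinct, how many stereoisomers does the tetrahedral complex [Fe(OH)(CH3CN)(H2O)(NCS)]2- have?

All four vertices of a tetrahedron are equivalent and mutually adjacent, so cis/trans isomerism cannot arise.
Only one geometric arrangement is possible; it has no improper symmetry element, so it exists as a pair of enantiomers (2 stereoisomers).

2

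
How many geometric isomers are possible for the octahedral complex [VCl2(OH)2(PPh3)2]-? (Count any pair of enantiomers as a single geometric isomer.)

5

Working through the distinct placements yields 5 geometric isomers: Cl trans, OH trans, PPh3 trans; Cl trans, OH cis, PPh3 cis; Cl cis, OH cis, PPh3 trans; Cl cis, OH cis, PPh3 cis (chiral); Cl cis, OH trans, PPh3 cis.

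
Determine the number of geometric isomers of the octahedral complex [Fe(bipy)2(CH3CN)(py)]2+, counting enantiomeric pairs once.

2

Each bipy is bidentate and must span two cis positions.
There are 2 geometric isomers: CH3CN and py mutually cis (chiral); CH3CN and py mutually trans.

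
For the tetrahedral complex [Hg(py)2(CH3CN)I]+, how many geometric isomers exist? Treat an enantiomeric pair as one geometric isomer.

1

All four vertices of a tetrahedron are equivalent and mutually adjacent, so cis/trans isomerism cannot arise.
Only one geometric arrangement is possible.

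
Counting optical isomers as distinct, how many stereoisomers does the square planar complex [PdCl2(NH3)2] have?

A square has two trans pairs of vertices; adjacent vertices are cis.
Systematic placement gives 2 geometric isomers: Cl cis; Cl trans.
Each arrangement has an internal mirror plane or centre of symmetry, so none is chiral.

2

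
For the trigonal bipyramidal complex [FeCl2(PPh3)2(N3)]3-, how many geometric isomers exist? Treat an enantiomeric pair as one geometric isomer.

A trigonal bipyramid has two axial and three equatorial sites, which are chemically inequivalent.
Exhaustive case analysis gives 5 geometric isomers.

5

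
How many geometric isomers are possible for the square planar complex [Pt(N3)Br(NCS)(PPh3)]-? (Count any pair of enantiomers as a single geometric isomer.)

In a square planar complex each vertex has one trans partner and two cis neighbours.
Working through the distinct placements yields 3 geometric isomers: (Br/NCS trans, N3/PPh3 trans); (Br/PPh3 trans, N3/NCS trans); (Br/N3 trans, NCS/PPh3 trans).

3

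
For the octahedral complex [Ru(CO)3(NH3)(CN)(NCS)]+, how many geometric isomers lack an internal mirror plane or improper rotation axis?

In an octahedral complex each vertex has one trans partner and four cis neighbours.
There are 4 geometric isomers: CO mer (3 arrangements); CO fac (chiral).
One of these lacks any improper symmetry element and so occurs as an enantiomeric pair, giving 4 + 1 = 5 stereoisomers in total.

1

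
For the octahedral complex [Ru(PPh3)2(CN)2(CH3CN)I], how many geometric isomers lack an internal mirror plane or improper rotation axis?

2

An octahedron has six vertices in three trans pairs; every non-trans pair is cis.
Working through the distinct placements yields 6 geometric isomers: PPh3 trans, CN cis; PPh3 cis, CN cis (3 arrangements, 2 chiral); PPh3 trans, CN trans; PPh3 cis, CN trans.
Of these, 2 lack any improper symmetry element and so occur as enantiomeric pairs, giving 6 + 2 = 8 stereoisomers in total.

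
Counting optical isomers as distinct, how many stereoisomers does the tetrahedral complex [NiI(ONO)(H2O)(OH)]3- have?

In a tetrahedral complex all four positions are equivalent and every pair of ligands is adjacent — there is no cis/trans distinction.
Only one geometric arrangement is possible; it has no improper symmetry element, so it exists as a pair of enantiomers (2 stereoisomers).

2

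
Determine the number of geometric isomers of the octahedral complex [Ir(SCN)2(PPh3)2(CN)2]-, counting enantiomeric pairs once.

There are 5 geometric isomers: SCN trans, PPh3 trans, CN trans; SCN cis, PPh3 cis, CN trans; SCN trans, PPh3 cis, CN cis; SCN cis, PPh3 cis, CN cis (chiral); SCN cis, PPh3 trans, CN cis.

5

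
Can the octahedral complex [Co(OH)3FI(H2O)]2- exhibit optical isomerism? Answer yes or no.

yes

Working through the distinct placements yields 4 geometric isomers: OH mer (3 arrangements); OH fac (chiral).
One of these lacks any improper symmetry element and so occurs as an enantiomeric pair, giving 4 + 1 = 5 stereoisomers in total.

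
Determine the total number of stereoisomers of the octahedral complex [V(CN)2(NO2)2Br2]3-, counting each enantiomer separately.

An octahedron has six vertices in three trans pairs; every non-trans pair is cis.
Systematic placement gives 5 geometric isomers: CN trans, NO2 trans, Br trans; CN cis, NO2 cis, Br trans; CN cis, NO2 trans, Br cis; CN cis, NO2 cis, Br cis (chiral); CN trans, NO2 cis, Br cis.
One of these lacks any improper symmetry element and so occurs as an enantiomeric pair, giving 5 + 1 = 6 stereoisomers in total.

6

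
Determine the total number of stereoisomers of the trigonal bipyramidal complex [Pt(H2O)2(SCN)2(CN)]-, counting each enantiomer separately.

In a trigonal bipyramid the two axial positions differ from the three equatorial ones.
Exhaustive case analysis gives 5 geometric isomers.
One of these lacks any improper symmetry element and so occurs as an enantiomeric pair, giving 5 + 1 = 6 stereoisomers in total.

6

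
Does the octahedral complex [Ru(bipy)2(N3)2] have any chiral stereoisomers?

yes

An octahedron has six vertices in three trans pairs; every non-trans pair is cis.
Each bipy is bidentate and must span two cis positions.
There are 2 geometric isomers: N3 trans; N3 cis (chiral).
One of these lacks any improper symmetry element and so occurs as an enantiomeric pair, giving 2 + 1 = 3 stereoisomers in total.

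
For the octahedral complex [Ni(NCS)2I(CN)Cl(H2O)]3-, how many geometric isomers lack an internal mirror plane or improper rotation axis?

In an octahedral complex each vertex has one trans partner and four cis neighbours.
Systematic enumeration (placing each ligand type in turn and discarding arrangements equivalent by rotation or reflection) gives 9 geometric isomers.
Of these, 6 lack any improper symmetry element and so occur as enantiomeric pairs, giving 9 + 6 = 15 stereoisomers in total.

6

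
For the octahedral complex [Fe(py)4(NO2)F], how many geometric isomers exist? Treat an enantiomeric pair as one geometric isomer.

2

In an octahedral complex each vertex has one trans partner and four cis neighbours.
There are 2 geometric isomers: NO2 and F mutually trans; NO2 and F mutually cis.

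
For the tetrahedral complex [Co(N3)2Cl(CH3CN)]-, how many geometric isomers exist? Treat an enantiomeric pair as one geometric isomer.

1

All four vertices of a tetrahedron are equivalent and mutually adjacent, so cis/trans isomerism cannot arise.
Only one geometric arrangement is possible.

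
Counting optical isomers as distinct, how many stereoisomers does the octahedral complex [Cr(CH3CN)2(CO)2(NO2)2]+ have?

Working through the distinct placements yields 5 geometric isomers: CH3CN trans, CO trans, NO2 trans; CH3CN trans, CO cis, NO2 cis; CH3CN cis, CO cis, NO2 trans; CH3CN cis, CO cis, NO2 cis (chiral); CH3CN cis, CO trans, NO2 cis.
One of these lacks any improper symmetry element and so occurs as an enantiomeric pair, giving 5 + 1 = 6 stereoisomers in total.

6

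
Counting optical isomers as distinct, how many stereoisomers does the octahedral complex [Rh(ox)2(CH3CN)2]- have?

3

The six octahedral sites form three mutually perpendicular trans pairs.
Each ox is bidentate and must span two cis positions.
Working through the distinct placements yields 2 geometric isomers: CH3CN trans; CH3CN cis (chiral).
One of these lacks any improper symmetry element and so occurs as an enantiomeric pair, giving 2 + 1 = 3 stereoisomers in total.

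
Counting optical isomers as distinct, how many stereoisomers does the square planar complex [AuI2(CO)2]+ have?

Systematic placement gives 2 geometric isomers: I cis; I trans.
Each arrangement has an internal mirror plane or centre of symmetry, so none is chiral.

2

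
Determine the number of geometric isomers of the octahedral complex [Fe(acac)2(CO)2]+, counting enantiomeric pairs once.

An octahedron has six vertices in three trans pairs; every non-trans pair is cis.
Each acac is bidentate and must span two cis positions.
There are 2 geometric isomers: CO trans; CO cis (chiral).

2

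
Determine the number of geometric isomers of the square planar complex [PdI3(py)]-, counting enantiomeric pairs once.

1

Only one geometric arrangement is possible.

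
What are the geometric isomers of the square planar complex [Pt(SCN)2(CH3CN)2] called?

cis and trans

There are 2 geometric isomers: SCN cis; SCN trans.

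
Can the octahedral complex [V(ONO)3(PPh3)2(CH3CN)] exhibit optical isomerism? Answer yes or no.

An octahedron has six vertices in three trans pairs; every non-trans pair is cis.
Working through the distinct placements yields 3 geometric isomers: ONO mer, PPh3 trans; ONO fac, PPh3 cis; ONO mer, PPh3 cis.
Each arrangement has an internal mirror plane or centre of symmetry, so none is chiral.

no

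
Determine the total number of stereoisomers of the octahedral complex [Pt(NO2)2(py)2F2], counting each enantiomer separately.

Working through the distinct placements yields 5 geometric isomers: NO2 trans, py trans, F trans; NO2 cis, py cis, F trans; NO2 cis, py trans, F cis; NO2 cis, py cis, F cis (chiral); NO2 trans, py cis, F cis.
One of these lacks any improper symmetry element and so occurs as an enantiomeric pair, giving 5 + 1 = 6 stereoisomers in total.

6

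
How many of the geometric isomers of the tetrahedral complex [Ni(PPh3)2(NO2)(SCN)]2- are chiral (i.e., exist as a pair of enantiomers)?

0

All four vertices of a tetrahedron are equivalent and mutually adjacent, so cis/trans isomerism cannot arise.
Only one geometric arrangement is possible.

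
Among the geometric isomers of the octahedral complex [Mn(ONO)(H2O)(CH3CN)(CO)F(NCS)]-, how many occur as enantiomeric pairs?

15

An octahedron has six vertices in three trans pairs; every non-trans pair is cis.
Exhaustive case analysis gives 15 geometric isomers.
Of these, 15 lack any improper symmetry element and so occur as enantiomeric pairs, giving 15 + 15 = 30 stereoisomers in total.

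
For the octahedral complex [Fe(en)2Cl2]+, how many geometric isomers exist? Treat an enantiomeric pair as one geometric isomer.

In an octahedral complex each vertex has one trans partner and four cis neighbours.
Each en is bidentate and must span two cis positions.
Working through the distinct placements yields 2 geometric isomers: Cl trans; Cl cis (chiral).

2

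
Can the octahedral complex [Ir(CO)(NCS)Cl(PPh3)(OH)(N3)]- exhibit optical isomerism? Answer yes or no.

Placing the ligands in turn and identifying arrangements related by rotation or reflection leaves 15 distinct geometric isomers.
Of these, 15 lack any improper symmetry element and so occur as enantiomeric pairs, giving 15 + 15 = 30 stereoisomers in total.

yes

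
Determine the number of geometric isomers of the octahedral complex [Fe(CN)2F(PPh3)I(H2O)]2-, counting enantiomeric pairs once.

9

An octahedron has six vertices in three trans pairs; every non-trans pair is cis.
Placing the ligands in turn and identifying arrangements related by rotation or reflection leaves 9 distinct geometric isomers.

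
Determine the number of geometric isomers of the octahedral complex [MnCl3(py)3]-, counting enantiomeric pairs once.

The distinct arrangements are (2 in all): Cl mer; Cl fac.

2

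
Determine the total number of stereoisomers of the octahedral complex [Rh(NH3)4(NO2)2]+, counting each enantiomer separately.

2

In an octahedral complex each vertex has one trans partner and four cis neighbours.
There are 2 geometric isomers: NO2 trans; NO2 cis.
Each arrangement has an internal mirror plane or centre of symmetry, so none is chiral.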